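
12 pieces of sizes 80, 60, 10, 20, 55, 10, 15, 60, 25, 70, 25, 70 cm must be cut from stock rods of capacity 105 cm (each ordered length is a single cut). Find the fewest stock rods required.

Total = 80 + 70 + 70 + 60 + 60 + 55 + 25 + 25 + 20 + 15 + 10 + 10 = 500 cm.
Lower bound: ⌈500/105⌉ = 5 stock rods.
Also, 6 pieces each exceed 105/2 cm, and no two of those can share a stock rod, so at least 6 stock rods are needed.
A packing using 6 stock rods:
  stock rod 1: 80 + 25 = 105
  stock rod 2: 70 + 25 + 10 = 105
  stock rod 3: 70 + 20 + 15 = 105
  stock rod 4: 60 + 10 = 70
  stock rod 5: 60 = 60
  stock rod 6: 55 = 55
This matches the lower bound, so 6 is optimal.

6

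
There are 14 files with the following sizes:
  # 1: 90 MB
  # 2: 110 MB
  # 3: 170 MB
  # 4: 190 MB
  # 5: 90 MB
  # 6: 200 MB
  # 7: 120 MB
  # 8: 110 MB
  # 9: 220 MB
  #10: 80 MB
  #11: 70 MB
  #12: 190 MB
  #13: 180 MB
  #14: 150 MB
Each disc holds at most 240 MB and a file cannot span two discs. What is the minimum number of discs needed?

Total = 220 + 200 + 190 + 190 + 180 + 170 + 150 + 120 + 110 + 110 + 90 + 90 + 80 + 70 = 1970 MB.
Lower bound: ⌈1970/240⌉ = 9 discs.
A packing using 10 discs:
  disc 1: 220 = 220
  disc 2: 200 = 200
  disc 3: 190 = 190
  disc 4: 190 = 190
  disc 5: 180 = 180
  disc 6: 170 + 70 = 240
  disc 7: 150 + 90 = 240
  disc 8: 120 + 110 = 230
  disc 9: 110 + 90 = 200
  disc 10: 80 = 80
No arrangement into 9 discs stays within capacity, so 10 is optimal.

10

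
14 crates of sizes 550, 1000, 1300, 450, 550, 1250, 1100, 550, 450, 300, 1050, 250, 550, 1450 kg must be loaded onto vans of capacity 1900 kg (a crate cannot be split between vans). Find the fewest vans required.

Total = 1450 + 1300 + 1250 + 1100 + 1050 + 1000 + 550 + 550 + 550 + 550 + 450 + 450 + 300 + 250 = 10800 kg.
Lower bound: ⌈10800/1900⌉ = 6 vans.
A packing using 6 vans:
  van 1: 1450 + 450 = 1900
  van 2: 1300 + 550 = 1850
  van 3: 1250 + 550 = 1800
  van 4: 1100 + 550 + 250 = 1900
  van 5: 1050 + 550 + 300 = 1900
  van 6: 1000 + 450 = 1450
This matches the lower bound, so 6 is optimal.

6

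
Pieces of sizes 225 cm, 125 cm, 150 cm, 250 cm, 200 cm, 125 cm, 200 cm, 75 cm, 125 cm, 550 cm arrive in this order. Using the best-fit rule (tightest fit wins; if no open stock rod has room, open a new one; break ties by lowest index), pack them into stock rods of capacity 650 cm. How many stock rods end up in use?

  225 → stock rod 1 (new)  [load 225/650]
  125 → stock rod 1  [load 350/650]
  150 → stock rod 1  [load 500/650]
  250 → stock rod 2 (new)  [load 250/650]
  200 → stock rod 2  [load 450/650]
  125 → stock rod 1  [load 625/650]
  200 → stock rod 2  [load 650/650]
  75 → stock rod 3 (new)  [load 75/650]
  125 → stock rod 3  [load 200/650]
  550 → stock rod 4 (new)  [load 550/650]
4 stock rods opened.

4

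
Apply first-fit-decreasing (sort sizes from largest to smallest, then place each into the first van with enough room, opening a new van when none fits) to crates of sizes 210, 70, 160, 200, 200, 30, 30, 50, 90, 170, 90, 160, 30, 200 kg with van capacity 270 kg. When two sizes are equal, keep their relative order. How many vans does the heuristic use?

7

Sorted descending: 210, 200, 200, 200, 170, 160, 160, 90, 90, 70, 50, 30, 30, 30.
  210 → van 1 (new)  [load 210/270]
  200 → van 2 (new)  [load 200/270]
  200 → van 3 (new)  [load 200/270]
  200 → van 4 (new)  [load 200/270]
  170 → van 5 (new)  [load 170/270]
  160 → van 6 (new)  [load 160/270]
  160 → van 7 (new)  [load 160/270]
  90 → van 5  [load 260/270]
  90 → van 6  [load 250/270]
  70 → van 2  [load 270/270]
  50 → van 1  [load 260/270]
  30 → van 3  [load 230/270]
  30 → van 3  [load 260/270]
  30 → van 4  [load 230/270]
7 vans opened.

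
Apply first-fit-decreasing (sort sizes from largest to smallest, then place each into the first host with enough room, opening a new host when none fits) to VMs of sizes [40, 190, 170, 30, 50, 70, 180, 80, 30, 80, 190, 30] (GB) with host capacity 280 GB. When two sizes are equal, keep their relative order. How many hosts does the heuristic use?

Sorted descending: 190, 190, 180, 170, 80, 80, 70, 50, 40, 30, 30, 30.
  190 → host 1 (new)  [load 190/280]
  190 → host 2 (new)  [load 190/280]
  180 → host 3 (new)  [load 180/280]
  170 → host 4 (new)  [load 170/280]
  80 → host 1  [load 270/280]
  80 → host 2  [load 270/280]
  70 → host 3  [load 250/280]
  50 → host 4  [load 220/280]
  40 → host 4  [load 260/280]
  30 → host 3  [load 280/280]
  30 → host 5 (new)  [load 30/280]
  30 → host 5  [load 60/280]
5 hosts opened.

5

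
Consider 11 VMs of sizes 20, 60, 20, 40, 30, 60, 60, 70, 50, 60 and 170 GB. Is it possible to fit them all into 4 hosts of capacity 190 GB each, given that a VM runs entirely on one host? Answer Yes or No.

A valid assignment using 4 hosts:
  host 1: 170 + 20 = 190
  host 2: 70 + 60 + 60 = 190
  host 3: 60 + 60 + 50 + 20 = 190
  host 4: 40 + 30 = 70
Every load is within 190 GB, so 4 hosts suffice.

Yes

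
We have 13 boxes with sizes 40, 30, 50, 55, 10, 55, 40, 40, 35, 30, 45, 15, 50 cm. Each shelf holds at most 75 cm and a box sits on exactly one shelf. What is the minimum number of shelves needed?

Total = 55 + 55 + 50 + 50 + 45 + 40 + 40 + 40 + 35 + 30 + 30 + 15 + 10 = 495 cm.
Lower bound: ⌈495/75⌉ = 7 shelves.
Also, 8 boxes each exceed 75/2 cm, and no two of those can share a shelf, so at least 8 shelves are needed.
A packing using 8 shelves:
  shelf 1: 55 + 15 = 70
  shelf 2: 55 + 10 = 65
  shelf 3: 50 = 50
  shelf 4: 50 = 50
  shelf 5: 45 + 30 = 75
  shelf 6: 40 + 35 = 75
  shelf 7: 40 + 30 = 70
  shelf 8: 40 = 40
This matches the lower bound, so 8 is optimal.

8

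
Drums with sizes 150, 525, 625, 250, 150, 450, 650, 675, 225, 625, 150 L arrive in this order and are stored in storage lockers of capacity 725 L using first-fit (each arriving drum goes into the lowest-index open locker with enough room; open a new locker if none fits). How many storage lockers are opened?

  150 → locker 1 (new)  [load 150/725]
  525 → locker 1  [load 675/725]
  625 → locker 2 (new)  [load 625/725]
  250 → locker 3 (new)  [load 250/725]
  150 → locker 3  [load 400/725]
  450 → locker 4 (new)  [load 450/725]
  650 → locker 5 (new)  [load 650/725]
  675 → locker 6 (new)  [load 675/725]
  225 → locker 3  [load 625/725]
  625 → locker 7 (new)  [load 625/725]
  150 → locker 4  [load 600/725]
7 storage lockers opened.

7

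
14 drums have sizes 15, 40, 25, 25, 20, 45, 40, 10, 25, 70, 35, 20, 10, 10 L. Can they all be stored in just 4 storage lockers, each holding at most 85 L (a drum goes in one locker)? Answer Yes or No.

No

Total = 390 L; ⌈390/85⌉ = 5.
At least 5 storage lockers are required, but only 4 are allowed.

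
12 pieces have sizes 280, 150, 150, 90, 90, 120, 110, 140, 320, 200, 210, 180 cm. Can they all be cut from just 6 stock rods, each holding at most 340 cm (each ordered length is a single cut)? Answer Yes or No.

Total = 2040 cm; ⌈2040/340⌉ = 6.
The bound of 6 does not rule out 6, but exhaustive search shows no assignment into 6 stock rods of capacity 340 cm exists — the minimum is 7.

No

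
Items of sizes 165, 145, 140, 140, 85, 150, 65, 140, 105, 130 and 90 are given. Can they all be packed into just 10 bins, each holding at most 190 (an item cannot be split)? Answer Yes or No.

Yes

A valid assignment using 9 bins:
  bin 1: 165 = 165
  bin 2: 150 = 150
  bin 3: 145 = 145
  bin 4: 140 = 140
  bin 5: 140 = 140
  bin 6: 140 = 140
  bin 7: 130 = 130
  bin 8: 105 + 85 = 190
  bin 9: 90 + 65 = 155
That uses only 9 ≤ 10, so 10 bins are enough.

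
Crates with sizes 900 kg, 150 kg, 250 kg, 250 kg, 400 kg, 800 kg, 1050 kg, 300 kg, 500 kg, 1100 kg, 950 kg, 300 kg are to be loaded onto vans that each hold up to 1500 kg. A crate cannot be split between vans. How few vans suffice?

5

Total = 1100 + 1050 + 950 + 900 + 800 + 500 + 400 + 300 + 300 + 250 + 250 + 150 = 6950 kg.
Lower bound: ⌈6950/1500⌉ = 5 vans.
A packing using 5 vans:
  van 1: 1100 + 400 = 1500
  van 2: 1050 + 300 + 150 = 1500
  van 3: 950 + 500 = 1450
  van 4: 900 + 300 + 250 = 1450
  van 5: 800 + 250 = 1050
This matches the lower bound, so 5 is optimal.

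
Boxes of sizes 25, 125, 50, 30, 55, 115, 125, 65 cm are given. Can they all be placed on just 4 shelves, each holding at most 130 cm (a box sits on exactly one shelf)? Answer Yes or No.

Total = 590 cm; ⌈590/130⌉ = 5.
At least 5 shelves are required, but only 4 are allowed.

No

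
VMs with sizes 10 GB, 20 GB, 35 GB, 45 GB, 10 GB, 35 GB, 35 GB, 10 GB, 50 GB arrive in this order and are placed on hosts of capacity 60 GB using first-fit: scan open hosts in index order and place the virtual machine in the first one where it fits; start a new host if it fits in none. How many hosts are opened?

  10 → host 1 (new)  [load 10/60]
  20 → host 1  [load 30/60]
  35 → host 2 (new)  [load 35/60]
  45 → host 3 (new)  [load 45/60]
  10 → host 1  [load 40/60]
  35 → host 4 (new)  [load 35/60]
  35 → host 5 (new)  [load 35/60]
  10 → host 1  [load 50/60]
  50 → host 6 (new)  [load 50/60]
6 hosts opened.

6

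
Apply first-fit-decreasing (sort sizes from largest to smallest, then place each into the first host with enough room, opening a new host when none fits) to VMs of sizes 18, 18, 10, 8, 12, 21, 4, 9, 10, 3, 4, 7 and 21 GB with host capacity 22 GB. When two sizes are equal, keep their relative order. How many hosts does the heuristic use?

7

Sorted descending: 21, 21, 18, 18, 12, 10, 10, 9, 8, 7, 4, 4, 3.
  21 → host 1 (new)  [load 21/22]
  21 → host 2 (new)  [load 21/22]
  18 → host 3 (new)  [load 18/22]
  18 → host 4 (new)  [load 18/22]
  12 → host 5 (new)  [load 12/22]
  10 → host 5  [load 22/22]
  10 → host 6 (new)  [load 10/22]
  9 → host 6  [load 19/22]
  8 → host 7 (new)  [load 8/22]
  7 → host 7  [load 15/22]
  4 → host 3  [load 22/22]
  4 → host 4  [load 22/22]
  3 → host 6  [load 22/22]
7 hosts opened.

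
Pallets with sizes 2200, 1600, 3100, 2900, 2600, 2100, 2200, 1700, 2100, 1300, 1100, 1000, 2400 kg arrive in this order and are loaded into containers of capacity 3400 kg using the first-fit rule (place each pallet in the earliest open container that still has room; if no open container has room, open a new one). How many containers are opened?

9

  2200 → container 1 (new)  [load 2200/3400]
  1600 → container 2 (new)  [load 1600/3400]
  3100 → container 3 (new)  [load 3100/3400]
  2900 → container 4 (new)  [load 2900/3400]
  2600 → container 5 (new)  [load 2600/3400]
  2100 → container 6 (new)  [load 2100/3400]
  2200 → container 7 (new)  [load 2200/3400]
  1700 → container 2  [load 3300/3400]
  2100 → container 8 (new)  [load 2100/3400]
  1300 → container 6  [load 3400/3400]
  1100 → container 1  [load 3300/3400]
  1000 → container 7  [load 3200/3400]
  2400 → container 9 (new)  [load 2400/3400]
9 containers opened.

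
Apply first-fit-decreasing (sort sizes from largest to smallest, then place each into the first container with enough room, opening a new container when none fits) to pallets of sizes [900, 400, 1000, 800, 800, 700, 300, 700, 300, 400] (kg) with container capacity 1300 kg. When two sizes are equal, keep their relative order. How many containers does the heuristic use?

6

Sorted descending: 1000, 900, 800, 800, 700, 700, 400, 400, 300, 300.
  1000 → container 1 (new)  [load 1000/1300]
  900 → container 2 (new)  [load 900/1300]
  800 → container 3 (new)  [load 800/1300]
  800 → container 4 (new)  [load 800/1300]
  700 → container 5 (new)  [load 700/1300]
  700 → container 6 (new)  [load 700/1300]
  400 → container 2  [load 1300/1300]
  400 → container 3  [load 1200/1300]
  300 → container 1  [load 1300/1300]
  300 → container 4  [load 1100/1300]
6 containers opened.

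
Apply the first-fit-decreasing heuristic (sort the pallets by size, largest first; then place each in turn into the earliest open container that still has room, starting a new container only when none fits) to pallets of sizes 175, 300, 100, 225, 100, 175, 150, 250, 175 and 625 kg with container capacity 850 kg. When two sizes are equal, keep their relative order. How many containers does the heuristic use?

Sorted descending: 625, 300, 250, 225, 175, 175, 175, 150, 100, 100.
  625 → container 1 (new)  [load 625/850]
  300 → container 2 (new)  [load 300/850]
  250 → container 2  [load 550/850]
  225 → container 1  [load 850/850]
  175 → container 2  [load 725/850]
  175 → container 3 (new)  [load 175/850]
  175 → container 3  [load 350/850]
  150 → container 3  [load 500/850]
  100 → container 2  [load 825/850]
  100 → container 3  [load 600/850]
3 containers opened.

3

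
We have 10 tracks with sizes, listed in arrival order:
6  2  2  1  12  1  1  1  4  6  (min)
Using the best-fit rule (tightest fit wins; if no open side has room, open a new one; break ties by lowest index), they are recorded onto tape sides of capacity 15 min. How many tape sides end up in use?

  6 → side 1 (new)  [load 6/15]
  2 → side 1  [load 8/15]
  2 → side 1  [load 10/15]
  1 → side 1  [load 11/15]
  12 → side 2 (new)  [load 12/15]
  1 → side 2  [load 13/15]
  1 → side 2  [load 14/15]
  1 → side 2  [load 15/15]
  4 → side 1  [load 15/15]
  6 → side 3 (new)  [load 6/15]
3 tape sides opened.

3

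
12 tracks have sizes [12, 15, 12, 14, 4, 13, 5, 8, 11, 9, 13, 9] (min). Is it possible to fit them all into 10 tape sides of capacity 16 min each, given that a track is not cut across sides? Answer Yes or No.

A valid assignment using 10 tape sides:
  side 1: 15 = 15
  side 2: 14 = 14
  side 3: 13 = 13
  side 4: 13 = 13
  side 5: 12 + 4 = 16
  side 6: 12 = 12
  side 7: 11 + 5 = 16
  side 8: 9 = 9
  side 9: 9 = 9
  side 10: 8 = 8
Every load is within 16 min, so 10 tape sides suffice.

Yes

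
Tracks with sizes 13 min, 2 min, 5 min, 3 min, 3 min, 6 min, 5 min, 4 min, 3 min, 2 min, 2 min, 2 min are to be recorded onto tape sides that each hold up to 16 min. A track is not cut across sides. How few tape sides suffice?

4

Total = 13 + 6 + 5 + 5 + 4 + 3 + 3 + 3 + 2 + 2 + 2 + 2 = 50 min.
Lower bound: ⌈50/16⌉ = 4 tape sides.
A packing using 4 tape sides:
  side 1: 13 + 3 = 16
  side 2: 6 + 5 + 5 = 16
  side 3: 4 + 3 + 3 + 2 + 2 + 2 = 16
  side 4: 2 = 2
This matches the lower bound, so 4 is optimal.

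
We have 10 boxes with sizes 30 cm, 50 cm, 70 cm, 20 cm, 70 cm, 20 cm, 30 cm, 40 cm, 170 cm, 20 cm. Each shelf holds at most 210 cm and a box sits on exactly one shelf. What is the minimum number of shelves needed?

Total = 170 + 70 + 70 + 50 + 40 + 30 + 30 + 20 + 20 + 20 = 520 cm.
Lower bound: ⌈520/210⌉ = 3 shelves.
A packing using 3 shelves:
  shelf 1: 170 + 40 = 210
  shelf 2: 70 + 70 + 50 + 20 = 210
  shelf 3: 30 + 30 + 20 + 20 = 100
This matches the lower bound, so 3 is optimal.

3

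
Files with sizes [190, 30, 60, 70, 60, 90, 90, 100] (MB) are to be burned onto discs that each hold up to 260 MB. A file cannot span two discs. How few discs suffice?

Total = 190 + 100 + 90 + 90 + 70 + 60 + 60 + 30 = 690 MB.
Lower bound: ⌈690/260⌉ = 3 discs.
A packing using 3 discs:
  disc 1: 190 + 70 = 260
  disc 2: 100 + 90 + 60 = 250
  disc 3: 90 + 60 + 30 = 180
This matches the lower bound, so 3 is optimal.

3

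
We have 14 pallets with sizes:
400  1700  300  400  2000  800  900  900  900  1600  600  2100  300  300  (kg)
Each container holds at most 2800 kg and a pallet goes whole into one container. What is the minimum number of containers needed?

Total = 2100 + 2000 + 1700 + 1600 + 900 + 900 + 900 + 800 + 600 + 400 + 400 + 300 + 300 + 300 = 13200 kg.
Lower bound: ⌈13200/2800⌉ = 5 containers.
A packing using 5 containers:
  container 1: 2100 + 600 = 2700
  container 2: 2000 + 800 = 2800
  container 3: 1700 + 900 = 2600
  container 4: 1600 + 900 + 300 = 2800
  container 5: 900 + 400 + 400 + 300 + 300 = 2300
This matches the lower bound, so 5 is optimal.

5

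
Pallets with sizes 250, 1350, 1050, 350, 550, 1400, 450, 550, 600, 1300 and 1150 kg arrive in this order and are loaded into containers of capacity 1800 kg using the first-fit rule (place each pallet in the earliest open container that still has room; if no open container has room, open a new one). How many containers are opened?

6

  250 → container 1 (new)  [load 250/1800]
  1350 → container 1  [load 1600/1800]
  1050 → container 2 (new)  [load 1050/1800]
  350 → container 2  [load 1400/1800]
  550 → container 3 (new)  [load 550/1800]
  1400 → container 4 (new)  [load 1400/1800]
  450 → container 3  [load 1000/1800]
  550 → container 3  [load 1550/1800]
  600 → container 5 (new)  [load 600/1800]
  1300 → container 6 (new)  [load 1300/1800]
  1150 → container 5  [load 1750/1800]
6 containers opened.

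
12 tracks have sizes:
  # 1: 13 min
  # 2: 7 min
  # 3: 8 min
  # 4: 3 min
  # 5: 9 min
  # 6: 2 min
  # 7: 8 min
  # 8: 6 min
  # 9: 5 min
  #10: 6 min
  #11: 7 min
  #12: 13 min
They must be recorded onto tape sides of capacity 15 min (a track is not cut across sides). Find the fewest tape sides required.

Total = 13 + 13 + 9 + 8 + 8 + 7 + 7 + 6 + 6 + 5 + 3 + 2 = 87 min.
Lower bound: ⌈87/15⌉ = 6 tape sides.
A packing using 6 tape sides:
  side 1: 13 + 2 = 15
  side 2: 13 = 13
  side 3: 9 + 6 = 15
  side 4: 8 + 7 = 15
  side 5: 8 + 7 = 15
  side 6: 6 + 5 + 3 = 14
This matches the lower bound, so 6 is optimal.

6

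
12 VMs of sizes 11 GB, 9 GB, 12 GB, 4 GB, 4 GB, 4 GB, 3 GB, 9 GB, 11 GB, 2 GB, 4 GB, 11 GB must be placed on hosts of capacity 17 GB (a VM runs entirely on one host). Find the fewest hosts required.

6

Total = 12 + 11 + 11 + 11 + 9 + 9 + 4 + 4 + 4 + 4 + 3 + 2 = 84 GB.
Lower bound: ⌈84/17⌉ = 5 hosts.
Also, 6 VMs each exceed 17/2 GB, and no two of those can share a host, so at least 6 hosts are needed.
A packing using 6 hosts:
  host 1: 12 + 4 = 16
  host 2: 11 + 4 + 2 = 17
  host 3: 11 + 4 = 15
  host 4: 11 + 4 = 15
  host 5: 9 + 3 = 12
  host 6: 9 = 9
This matches the lower bound, so 6 is optimal.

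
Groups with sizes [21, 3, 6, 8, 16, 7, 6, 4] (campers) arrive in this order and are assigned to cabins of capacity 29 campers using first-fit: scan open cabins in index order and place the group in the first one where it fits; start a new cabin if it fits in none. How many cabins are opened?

3

  21 → cabin 1 (new)  [load 21/29]
  3 → cabin 1  [load 24/29]
  6 → cabin 2 (new)  [load 6/29]
  8 → cabin 2  [load 14/29]
  16 → cabin 3 (new)  [load 16/29]
  7 → cabin 2  [load 21/29]
  6 → cabin 2  [load 27/29]
  4 → cabin 1  [load 28/29]
3 cabins opened.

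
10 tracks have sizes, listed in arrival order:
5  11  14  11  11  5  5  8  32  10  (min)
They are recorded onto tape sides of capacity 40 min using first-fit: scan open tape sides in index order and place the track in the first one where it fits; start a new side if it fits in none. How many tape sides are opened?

3

  5 → side 1 (new)  [load 5/40]
  11 → side 1  [load 16/40]
  14 → side 1  [load 30/40]
  11 → side 2 (new)  [load 11/40]
  11 → side 2  [load 22/40]
  5 → side 1  [load 35/40]
  5 → side 1  [load 40/40]
  8 → side 2  [load 30/40]
  32 → side 3 (new)  [load 32/40]
  10 → side 2  [load 40/40]
3 tape sides opened.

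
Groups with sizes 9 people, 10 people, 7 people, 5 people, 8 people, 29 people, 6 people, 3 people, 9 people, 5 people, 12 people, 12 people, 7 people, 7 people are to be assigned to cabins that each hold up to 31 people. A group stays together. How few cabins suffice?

Total = 29 + 12 + 12 + 10 + 9 + 9 + 8 + 7 + 7 + 7 + 6 + 5 + 5 + 3 = 129 people.
Lower bound: ⌈129/31⌉ = 5 cabins.
A packing using 5 cabins:
  cabin 1: 29 = 29
  cabin 2: 12 + 12 + 7 = 31
  cabin 3: 10 + 9 + 9 + 3 = 31
  cabin 4: 8 + 7 + 7 + 6 = 28
  cabin 5: 5 + 5 = 10
This matches the lower bound, so 5 is optimal.

5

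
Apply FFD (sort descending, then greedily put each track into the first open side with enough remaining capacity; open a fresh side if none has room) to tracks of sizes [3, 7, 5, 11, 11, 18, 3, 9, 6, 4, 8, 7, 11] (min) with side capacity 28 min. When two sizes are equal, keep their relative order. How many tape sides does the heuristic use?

Sorted descending: 18, 11, 11, 11, 9, 8, 7, 7, 6, 5, 4, 3, 3.
  18 → side 1 (new)  [load 18/28]
  11 → side 2 (new)  [load 11/28]
  11 → side 2  [load 22/28]
  11 → side 3 (new)  [load 11/28]
  9 → side 1  [load 27/28]
  8 → side 3  [load 19/28]
  7 → side 3  [load 26/28]
  7 → side 4 (new)  [load 7/28]
  6 → side 2  [load 28/28]
  5 → side 4  [load 12/28]
  4 → side 4  [load 16/28]
  3 → side 4  [load 19/28]
  3 → side 4  [load 22/28]
4 tape sides opened.

4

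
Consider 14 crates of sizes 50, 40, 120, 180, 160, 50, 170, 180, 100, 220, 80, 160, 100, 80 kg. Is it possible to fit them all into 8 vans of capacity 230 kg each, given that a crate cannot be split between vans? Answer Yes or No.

No

Total = 1690 kg; ⌈1690/230⌉ = 8.
The bound of 8 does not rule out 8, but exhaustive search shows no assignment into 8 vans of capacity 230 kg exists — the minimum is 9.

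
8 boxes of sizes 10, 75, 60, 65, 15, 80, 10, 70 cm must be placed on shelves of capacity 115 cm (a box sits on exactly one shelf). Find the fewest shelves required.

5

Total = 80 + 75 + 70 + 65 + 60 + 15 + 10 + 10 = 385 cm.
Lower bound: ⌈385/115⌉ = 4 shelves.
Also, 5 boxes each exceed 115/2 cm, and no two of those can share a shelf, so at least 5 shelves are needed.
A packing using 5 shelves:
  shelf 1: 80 + 15 + 10 + 10 = 115
  shelf 2: 75 = 75
  shelf 3: 70 = 70
  shelf 4: 65 = 65
  shelf 5: 60 = 60
This matches the lower bound, so 5 is optimal.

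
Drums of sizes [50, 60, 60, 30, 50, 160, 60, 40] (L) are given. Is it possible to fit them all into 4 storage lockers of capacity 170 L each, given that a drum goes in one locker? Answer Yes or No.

Yes

A valid assignment using 4 storage lockers:
  locker 1: 160 = 160
  locker 2: 60 + 60 + 50 = 170
  locker 3: 60 + 50 + 40 = 150
  locker 4: 30 = 30
Every load is within 170 L, so 4 storage lockers suffice.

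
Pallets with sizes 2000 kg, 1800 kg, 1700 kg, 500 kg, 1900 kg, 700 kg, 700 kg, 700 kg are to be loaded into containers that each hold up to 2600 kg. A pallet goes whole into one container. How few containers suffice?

4

Total = 2000 + 1900 + 1800 + 1700 + 700 + 700 + 700 + 500 = 10000 kg.
Lower bound: ⌈10000/2600⌉ = 4 containers.
A packing using 4 containers:
  container 1: 2000 + 500 = 2500
  container 2: 1900 + 700 = 2600
  container 3: 1800 + 700 = 2500
  container 4: 1700 + 700 = 2400
This matches the lower bound, so 4 is optimal.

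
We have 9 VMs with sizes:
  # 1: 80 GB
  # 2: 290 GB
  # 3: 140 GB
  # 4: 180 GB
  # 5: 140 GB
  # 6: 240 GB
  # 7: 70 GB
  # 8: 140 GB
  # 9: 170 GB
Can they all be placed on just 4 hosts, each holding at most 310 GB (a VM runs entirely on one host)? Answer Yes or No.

Total = 1450 GB; ⌈1450/310⌉ = 5.
At least 5 hosts are required, but only 4 are allowed.

No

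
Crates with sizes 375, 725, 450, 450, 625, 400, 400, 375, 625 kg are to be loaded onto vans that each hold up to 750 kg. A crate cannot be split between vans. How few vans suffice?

Total = 725 + 625 + 625 + 450 + 450 + 400 + 400 + 375 + 375 = 4425 kg.
Lower bound: ⌈4425/750⌉ = 6 vans.
Also, 7 crates each exceed 375 kg, and no two of those can share a van, so at least 7 vans are needed.
A packing using 8 vans:
  van 1: 725 = 725
  van 2: 625 = 625
  van 3: 625 = 625
  van 4: 450 = 450
  van 5: 450 = 450
  van 6: 400 = 400
  van 7: 400 = 400
  van 8: 375 + 375 = 750
No arrangement into 7 vans stays within capacity, so 8 is optimal.

8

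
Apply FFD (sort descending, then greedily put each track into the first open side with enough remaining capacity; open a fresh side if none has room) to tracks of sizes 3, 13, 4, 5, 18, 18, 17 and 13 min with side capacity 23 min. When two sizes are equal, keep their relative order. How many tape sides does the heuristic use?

5

Sorted descending: 18, 18, 17, 13, 13, 5, 4, 3.
  18 → side 1 (new)  [load 18/23]
  18 → side 2 (new)  [load 18/23]
  17 → side 3 (new)  [load 17/23]
  13 → side 4 (new)  [load 13/23]
  13 → side 5 (new)  [load 13/23]
  5 → side 1  [load 23/23]
  4 → side 2  [load 22/23]
  3 → side 3  [load 20/23]
5 tape sides opened.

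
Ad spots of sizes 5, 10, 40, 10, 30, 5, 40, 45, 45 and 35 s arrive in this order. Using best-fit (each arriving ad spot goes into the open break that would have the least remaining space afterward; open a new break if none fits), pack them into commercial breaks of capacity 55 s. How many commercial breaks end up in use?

6

  5 → break 1 (new)  [load 5/55]
  10 → break 1  [load 15/55]
  40 → break 1  [load 55/55]
  10 → break 2 (new)  [load 10/55]
  30 → break 2  [load 40/55]
  5 → break 2  [load 45/55]
  40 → break 3 (new)  [load 40/55]
  45 → break 4 (new)  [load 45/55]
  45 → break 5 (new)  [load 45/55]
  35 → break 6 (new)  [load 35/55]
6 commercial breaks opened.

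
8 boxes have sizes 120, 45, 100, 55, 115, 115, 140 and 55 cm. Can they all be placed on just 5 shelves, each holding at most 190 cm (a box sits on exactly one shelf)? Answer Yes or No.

A valid assignment using 5 shelves:
  shelf 1: 140 + 45 = 185
  shelf 2: 120 + 55 = 175
  shelf 3: 115 + 55 = 170
  shelf 4: 115 = 115
  shelf 5: 100 = 100
Every load is within 190 cm, so 5 shelves suffice.

Yes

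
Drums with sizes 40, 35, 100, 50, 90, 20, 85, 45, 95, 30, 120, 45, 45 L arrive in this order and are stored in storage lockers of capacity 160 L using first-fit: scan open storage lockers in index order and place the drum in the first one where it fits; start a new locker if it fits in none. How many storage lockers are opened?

  40 → locker 1 (new)  [load 40/160]
  35 → locker 1  [load 75/160]
  100 → locker 2 (new)  [load 100/160]
  50 → locker 1  [load 125/160]
  90 → locker 3 (new)  [load 90/160]
  20 → locker 1  [load 145/160]
  85 → locker 4 (new)  [load 85/160]
  45 → locker 2  [load 145/160]
  95 → locker 5 (new)  [load 95/160]
  30 → locker 3  [load 120/160]
  120 → locker 6 (new)  [load 120/160]
  45 → locker 4  [load 130/160]
  45 → locker 5  [load 140/160]
6 storage lockers opened.

6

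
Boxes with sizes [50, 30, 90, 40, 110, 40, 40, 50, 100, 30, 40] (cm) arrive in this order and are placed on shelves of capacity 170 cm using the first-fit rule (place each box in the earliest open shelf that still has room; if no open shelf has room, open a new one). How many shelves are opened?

  50 → shelf 1 (new)  [load 50/170]
  30 → shelf 1  [load 80/170]
  90 → shelf 1  [load 170/170]
  40 → shelf 2 (new)  [load 40/170]
  110 → shelf 2  [load 150/170]
  40 → shelf 3 (new)  [load 40/170]
  40 → shelf 3  [load 80/170]
  50 → shelf 3  [load 130/170]
  100 → shelf 4 (new)  [load 100/170]
  30 → shelf 3  [load 160/170]
  40 → shelf 4  [load 140/170]
4 shelves opened.

4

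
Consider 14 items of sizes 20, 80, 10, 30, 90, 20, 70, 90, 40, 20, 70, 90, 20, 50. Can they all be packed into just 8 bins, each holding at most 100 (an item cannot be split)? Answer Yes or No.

Yes

A valid assignment using 8 bins:
  bin 1: 90 + 10 = 100
  bin 2: 90 = 90
  bin 3: 90 = 90
  bin 4: 80 + 20 = 100
  bin 5: 70 + 30 = 100
  bin 6: 70 + 20 = 90
  bin 7: 50 + 40 = 90
  bin 8: 20 + 20 = 40
Every load is within 100, so 8 bins suffice.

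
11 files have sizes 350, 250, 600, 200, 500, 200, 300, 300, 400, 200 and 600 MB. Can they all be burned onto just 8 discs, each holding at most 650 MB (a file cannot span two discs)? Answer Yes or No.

A valid assignment using 7 discs:
  disc 1: 600 = 600
  disc 2: 600 = 600
  disc 3: 500 = 500
  disc 4: 400 + 250 = 650
  disc 5: 350 + 300 = 650
  disc 6: 300 + 200 = 500
  disc 7: 200 + 200 = 400
That uses only 7 ≤ 8, so 8 discs are enough.

Yes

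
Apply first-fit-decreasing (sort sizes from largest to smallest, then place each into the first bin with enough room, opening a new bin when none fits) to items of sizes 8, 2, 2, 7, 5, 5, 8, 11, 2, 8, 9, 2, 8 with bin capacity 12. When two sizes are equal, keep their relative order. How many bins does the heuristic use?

Sorted descending: 11, 9, 8, 8, 8, 8, 7, 5, 5, 2, 2, 2, 2.
  11 → bin 1 (new)  [load 11/12]
  9 → bin 2 (new)  [load 9/12]
  8 → bin 3 (new)  [load 8/12]
  8 → bin 4 (new)  [load 8/12]
  8 → bin 5 (new)  [load 8/12]
  8 → bin 6 (new)  [load 8/12]
  7 → bin 7 (new)  [load 7/12]
  5 → bin 7  [load 12/12]
  5 → bin 8 (new)  [load 5/12]
  2 → bin 2  [load 11/12]
  2 → bin 3  [load 10/12]
  2 → bin 3  [load 12/12]
  2 → bin 4  [load 10/12]
8 bins opened.

8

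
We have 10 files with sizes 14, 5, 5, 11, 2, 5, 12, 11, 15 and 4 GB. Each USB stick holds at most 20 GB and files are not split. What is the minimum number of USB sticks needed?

5

Total = 15 + 14 + 12 + 11 + 11 + 5 + 5 + 5 + 4 + 2 = 84 GB.
Lower bound: ⌈84/20⌉ = 5 USB sticks.
A packing using 5 USB sticks:
  USB stick 1: 15 + 5 = 20
  USB stick 2: 14 + 5 = 19
  USB stick 3: 12 + 5 + 2 = 19
  USB stick 4: 11 + 4 = 15
  USB stick 5: 11 = 11
This matches the lower bound, so 5 is optimal.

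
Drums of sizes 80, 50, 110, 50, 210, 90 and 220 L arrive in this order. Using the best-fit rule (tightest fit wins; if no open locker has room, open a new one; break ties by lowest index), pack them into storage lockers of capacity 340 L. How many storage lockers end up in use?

3

  80 → locker 1 (new)  [load 80/340]
  50 → locker 1  [load 130/340]
  110 → locker 1  [load 240/340]
  50 → locker 1  [load 290/340]
  210 → locker 2 (new)  [load 210/340]
  90 → locker 2  [load 300/340]
  220 → locker 3 (new)  [load 220/340]
3 storage lockers opened.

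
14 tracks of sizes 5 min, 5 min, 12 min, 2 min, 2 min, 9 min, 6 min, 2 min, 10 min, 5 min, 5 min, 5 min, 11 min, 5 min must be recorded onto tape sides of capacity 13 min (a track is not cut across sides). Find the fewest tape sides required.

8

Total = 12 + 11 + 10 + 9 + 6 + 5 + 5 + 5 + 5 + 5 + 5 + 2 + 2 + 2 = 84 min.
Lower bound: ⌈84/13⌉ = 7 tape sides.
A packing using 8 tape sides:
  side 1: 12 = 12
  side 2: 11 + 2 = 13
  side 3: 10 + 2 = 12
  side 4: 9 + 2 = 11
  side 5: 6 + 5 = 11
  side 6: 5 + 5 = 10
  side 7: 5 + 5 = 10
  side 8: 5 = 5
No arrangement into 7 tape sides stays within capacity, so 8 is optimal.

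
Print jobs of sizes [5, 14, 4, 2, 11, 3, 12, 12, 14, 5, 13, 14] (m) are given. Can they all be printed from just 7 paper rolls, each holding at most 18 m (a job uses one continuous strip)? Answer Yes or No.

A valid assignment using 7 paper rolls:
  roll 1: 14 + 4 = 18
  roll 2: 14 + 3 = 17
  roll 3: 14 + 2 = 16
  roll 4: 13 + 5 = 18
  roll 5: 12 + 5 = 17
  roll 6: 12 = 12
  roll 7: 11 = 11
Every load is within 18 m, so 7 paper rolls suffice.

Yes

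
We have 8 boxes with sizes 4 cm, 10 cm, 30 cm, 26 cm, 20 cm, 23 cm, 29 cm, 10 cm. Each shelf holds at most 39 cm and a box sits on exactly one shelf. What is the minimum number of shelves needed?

Total = 30 + 29 + 26 + 23 + 20 + 10 + 10 + 4 = 152 cm.
Lower bound: ⌈152/39⌉ = 4 shelves.
Also, 5 boxes each exceed 39/2 cm, and no two of those can share a shelf, so at least 5 shelves are needed.
A packing using 5 shelves:
  shelf 1: 30 + 4 = 34
  shelf 2: 29 + 10 = 39
  shelf 3: 26 + 10 = 36
  shelf 4: 23 = 23
  shelf 5: 20 = 20
This matches the lower bound, so 5 is optimal.

5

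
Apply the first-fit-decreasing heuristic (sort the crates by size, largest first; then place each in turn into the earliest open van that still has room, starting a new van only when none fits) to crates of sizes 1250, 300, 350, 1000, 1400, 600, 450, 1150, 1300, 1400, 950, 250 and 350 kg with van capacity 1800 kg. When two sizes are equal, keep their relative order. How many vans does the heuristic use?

Sorted descending: 1400, 1400, 1300, 1250, 1150, 1000, 950, 600, 450, 350, 350, 300, 250.
  1400 → van 1 (new)  [load 1400/1800]
  1400 → van 2 (new)  [load 1400/1800]
  1300 → van 3 (new)  [load 1300/1800]
  1250 → van 4 (new)  [load 1250/1800]
  1150 → van 5 (new)  [load 1150/1800]
  1000 → van 6 (new)  [load 1000/1800]
  950 → van 7 (new)  [load 950/1800]
  600 → van 5  [load 1750/1800]
  450 → van 3  [load 1750/1800]
  350 → van 1  [load 1750/1800]
  350 → van 2  [load 1750/1800]
  300 → van 4  [load 1550/1800]
  250 → van 4  [load 1800/1800]
7 vans opened.

7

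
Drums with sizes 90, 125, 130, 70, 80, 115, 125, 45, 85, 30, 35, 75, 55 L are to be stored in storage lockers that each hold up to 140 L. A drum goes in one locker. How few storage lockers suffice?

9

Total = 130 + 125 + 125 + 115 + 90 + 85 + 80 + 75 + 70 + 55 + 45 + 35 + 30 = 1060 L.
Lower bound: ⌈1060/140⌉ = 8 storage lockers.
A packing using 9 storage lockers:
  locker 1: 130 = 130
  locker 2: 125 = 125
  locker 3: 125 = 125
  locker 4: 115 = 115
  locker 5: 90 + 45 = 135
  locker 6: 85 + 55 = 140
  locker 7: 80 + 35 = 115
  locker 8: 75 + 30 = 105
  locker 9: 70 = 70
No arrangement into 8 storage lockers stays within capacity, so 9 is optimal.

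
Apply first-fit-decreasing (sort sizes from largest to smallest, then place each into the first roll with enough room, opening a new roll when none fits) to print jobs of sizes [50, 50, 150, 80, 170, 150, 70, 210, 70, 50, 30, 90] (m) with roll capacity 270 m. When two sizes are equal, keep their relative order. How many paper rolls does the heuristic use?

Sorted descending: 210, 170, 150, 150, 90, 80, 70, 70, 50, 50, 50, 30.
  210 → roll 1 (new)  [load 210/270]
  170 → roll 2 (new)  [load 170/270]
  150 → roll 3 (new)  [load 150/270]
  150 → roll 4 (new)  [load 150/270]
  90 → roll 2  [load 260/270]
  80 → roll 3  [load 230/270]
  70 → roll 4  [load 220/270]
  70 → roll 5 (new)  [load 70/270]
  50 → roll 1  [load 260/270]
  50 → roll 4  [load 270/270]
  50 → roll 5  [load 120/270]
  30 → roll 3  [load 260/270]
5 paper rolls opened.

5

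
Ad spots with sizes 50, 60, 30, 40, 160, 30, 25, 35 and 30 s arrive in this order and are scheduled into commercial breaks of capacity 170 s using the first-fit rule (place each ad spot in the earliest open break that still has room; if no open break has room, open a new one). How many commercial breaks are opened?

3

  50 → break 1 (new)  [load 50/170]
  60 → break 1  [load 110/170]
  30 → break 1  [load 140/170]
  40 → break 2 (new)  [load 40/170]
  160 → break 3 (new)  [load 160/170]
  30 → break 1  [load 170/170]
  25 → break 2  [load 65/170]
  35 → break 2  [load 100/170]
  30 → break 2  [load 130/170]
3 commercial breaks opened.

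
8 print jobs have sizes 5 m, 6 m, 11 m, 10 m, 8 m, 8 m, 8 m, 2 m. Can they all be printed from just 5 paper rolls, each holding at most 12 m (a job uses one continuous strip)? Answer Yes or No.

Total = 58 m; ⌈58/12⌉ = 5.
The bound of 5 does not rule out 5, but exhaustive search shows no assignment into 5 paper rolls of capacity 12 m exists — the minimum is 6.

No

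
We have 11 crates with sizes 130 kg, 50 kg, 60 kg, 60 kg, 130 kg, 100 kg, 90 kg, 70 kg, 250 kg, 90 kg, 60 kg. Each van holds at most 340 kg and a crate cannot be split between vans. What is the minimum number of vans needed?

4

Total = 250 + 130 + 130 + 100 + 90 + 90 + 70 + 60 + 60 + 60 + 50 = 1090 kg.
Lower bound: ⌈1090/340⌉ = 4 vans.
A packing using 4 vans:
  van 1: 250 + 90 = 340
  van 2: 130 + 130 + 70 = 330
  van 3: 100 + 90 + 60 + 60 = 310
  van 4: 60 + 50 = 110
This matches the lower bound, so 4 is optimal.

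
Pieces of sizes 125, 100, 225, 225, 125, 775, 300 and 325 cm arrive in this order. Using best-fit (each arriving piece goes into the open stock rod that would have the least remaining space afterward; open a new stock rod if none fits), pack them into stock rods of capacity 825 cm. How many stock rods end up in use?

  125 → stock rod 1 (new)  [load 125/825]
  100 → stock rod 1  [load 225/825]
  225 → stock rod 1  [load 450/825]
  225 → stock rod 1  [load 675/825]
  125 → stock rod 1  [load 800/825]
  775 → stock rod 2 (new)  [load 775/825]
  300 → stock rod 3 (new)  [load 300/825]
  325 → stock rod 3  [load 625/825]
3 stock rods opened.

3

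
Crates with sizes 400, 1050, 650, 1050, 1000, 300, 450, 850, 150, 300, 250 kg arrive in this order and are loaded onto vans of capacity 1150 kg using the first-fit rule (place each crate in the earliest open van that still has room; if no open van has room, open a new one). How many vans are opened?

6

  400 → van 1 (new)  [load 400/1150]
  1050 → van 2 (new)  [load 1050/1150]
  650 → van 1  [load 1050/1150]
  1050 → van 3 (new)  [load 1050/1150]
  1000 → van 4 (new)  [load 1000/1150]
  300 → van 5 (new)  [load 300/1150]
  450 → van 5  [load 750/1150]
  850 → van 6 (new)  [load 850/1150]
  150 → van 4  [load 1150/1150]
  300 → van 5  [load 1050/1150]
  250 → van 6  [load 1100/1150]
6 vans opened.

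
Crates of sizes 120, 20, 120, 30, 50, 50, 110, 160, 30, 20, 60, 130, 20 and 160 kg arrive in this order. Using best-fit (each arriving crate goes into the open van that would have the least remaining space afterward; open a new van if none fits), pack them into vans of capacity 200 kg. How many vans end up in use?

  120 → van 1 (new)  [load 120/200]
  20 → van 1  [load 140/200]
  120 → van 2 (new)  [load 120/200]
  30 → van 1  [load 170/200]
  50 → van 2  [load 170/200]
  50 → van 3 (new)  [load 50/200]
  110 → van 3  [load 160/200]
  160 → van 4 (new)  [load 160/200]
  30 → van 1  [load 200/200]
  20 → van 2  [load 190/200]
  60 → van 5 (new)  [load 60/200]
  130 → van 5  [load 190/200]
  20 → van 3  [load 180/200]
  160 → van 6 (new)  [load 160/200]
6 vans opened.

6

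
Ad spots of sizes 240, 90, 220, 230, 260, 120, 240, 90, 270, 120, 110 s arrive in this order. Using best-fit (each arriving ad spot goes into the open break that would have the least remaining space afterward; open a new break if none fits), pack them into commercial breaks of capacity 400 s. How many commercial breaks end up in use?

6

  240 → break 1 (new)  [load 240/400]
  90 → break 1  [load 330/400]
  220 → break 2 (new)  [load 220/400]
  230 → break 3 (new)  [load 230/400]
  260 → break 4 (new)  [load 260/400]
  120 → break 4  [load 380/400]
  240 → break 5 (new)  [load 240/400]
  90 → break 5  [load 330/400]
  270 → break 6 (new)  [load 270/400]
  120 → break 6  [load 390/400]
  110 → break 3  [load 340/400]
6 commercial breaks opened.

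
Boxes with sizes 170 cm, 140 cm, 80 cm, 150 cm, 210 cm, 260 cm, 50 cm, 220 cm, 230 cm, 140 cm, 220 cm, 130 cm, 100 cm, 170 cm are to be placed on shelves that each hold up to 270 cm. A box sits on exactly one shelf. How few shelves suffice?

10

Total = 260 + 230 + 220 + 220 + 210 + 170 + 170 + 150 + 140 + 140 + 130 + 100 + 80 + 50 = 2270 cm.
Lower bound: ⌈2270/270⌉ = 9 shelves.
Also, 10 boxes each exceed 135 cm, and no two of those can share a shelf, so at least 10 shelves are needed.
A packing using 10 shelves:
  shelf 1: 260 = 260
  shelf 2: 230 = 230
  shelf 3: 220 + 50 = 270
  shelf 4: 220 = 220
  shelf 5: 210 = 210
  shelf 6: 170 + 100 = 270
  shelf 7: 170 + 80 = 250
  shelf 8: 150 = 150
  shelf 9: 140 + 130 = 270
  shelf 10: 140 = 140
This matches the lower bound, so 10 is optimal.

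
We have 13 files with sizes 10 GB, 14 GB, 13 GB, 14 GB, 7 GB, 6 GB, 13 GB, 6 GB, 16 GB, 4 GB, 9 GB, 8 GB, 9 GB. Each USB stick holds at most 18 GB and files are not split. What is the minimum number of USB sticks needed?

9

Total = 16 + 14 + 14 + 13 + 13 + 10 + 9 + 9 + 8 + 7 + 6 + 6 + 4 = 129 GB.
Lower bound: ⌈129/18⌉ = 8 USB sticks.
A packing using 9 USB sticks:
  USB stick 1: 16 = 16
  USB stick 2: 14 + 4 = 18
  USB stick 3: 14 = 14
  USB stick 4: 13 = 13
  USB stick 5: 13 = 13
  USB stick 6: 10 + 8 = 18
  USB stick 7: 9 + 9 = 18
  USB stick 8: 7 + 6 = 13
  USB stick 9: 6 = 6
No arrangement into 8 USB sticks stays within capacity, so 9 is optimal.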